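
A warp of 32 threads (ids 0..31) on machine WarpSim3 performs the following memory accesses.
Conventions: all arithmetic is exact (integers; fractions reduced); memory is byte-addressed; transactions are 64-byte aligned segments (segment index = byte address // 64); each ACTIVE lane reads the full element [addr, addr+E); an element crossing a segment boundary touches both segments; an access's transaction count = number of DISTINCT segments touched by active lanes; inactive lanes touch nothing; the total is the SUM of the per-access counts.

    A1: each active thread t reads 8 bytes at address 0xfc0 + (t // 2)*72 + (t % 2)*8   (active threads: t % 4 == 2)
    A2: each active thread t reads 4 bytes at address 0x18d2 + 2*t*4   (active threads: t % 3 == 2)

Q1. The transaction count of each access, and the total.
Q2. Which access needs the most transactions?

A1: 8 transactions
A2: 4 transactions

Answer: 8,4; total 12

Answer: A1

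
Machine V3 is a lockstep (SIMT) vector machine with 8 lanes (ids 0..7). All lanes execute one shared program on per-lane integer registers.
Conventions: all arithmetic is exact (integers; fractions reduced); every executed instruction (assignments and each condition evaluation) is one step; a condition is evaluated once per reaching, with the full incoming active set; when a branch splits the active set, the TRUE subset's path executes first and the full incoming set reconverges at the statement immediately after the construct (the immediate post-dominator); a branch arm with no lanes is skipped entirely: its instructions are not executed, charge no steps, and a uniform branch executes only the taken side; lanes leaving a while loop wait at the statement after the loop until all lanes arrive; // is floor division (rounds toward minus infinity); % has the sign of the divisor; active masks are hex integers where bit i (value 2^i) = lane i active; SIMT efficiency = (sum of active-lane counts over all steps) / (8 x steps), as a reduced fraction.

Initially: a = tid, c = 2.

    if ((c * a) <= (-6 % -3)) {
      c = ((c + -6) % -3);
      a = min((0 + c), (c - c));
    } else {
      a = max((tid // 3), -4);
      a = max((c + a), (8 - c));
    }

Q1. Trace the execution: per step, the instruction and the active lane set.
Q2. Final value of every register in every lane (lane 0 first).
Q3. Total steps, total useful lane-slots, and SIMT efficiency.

step 0: eval ((c * a) <= (-6 % -3))  0xff
step 1: c <- ((c + -6) % -3)         0x01
step 2: a <- min((0 + c), (c - c))   0x01
step 3: a <- max((tid // 3), -4)     0xfe
step 4: a <- max((c + a), (8 - c))   0xfe

Answer: 5 steps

a: -1,6,6,6,6,6,6,6
c: -1,2,2,2,2,2,2,2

steps = 5; useful = 24; efficiency = 24/40 = 3/5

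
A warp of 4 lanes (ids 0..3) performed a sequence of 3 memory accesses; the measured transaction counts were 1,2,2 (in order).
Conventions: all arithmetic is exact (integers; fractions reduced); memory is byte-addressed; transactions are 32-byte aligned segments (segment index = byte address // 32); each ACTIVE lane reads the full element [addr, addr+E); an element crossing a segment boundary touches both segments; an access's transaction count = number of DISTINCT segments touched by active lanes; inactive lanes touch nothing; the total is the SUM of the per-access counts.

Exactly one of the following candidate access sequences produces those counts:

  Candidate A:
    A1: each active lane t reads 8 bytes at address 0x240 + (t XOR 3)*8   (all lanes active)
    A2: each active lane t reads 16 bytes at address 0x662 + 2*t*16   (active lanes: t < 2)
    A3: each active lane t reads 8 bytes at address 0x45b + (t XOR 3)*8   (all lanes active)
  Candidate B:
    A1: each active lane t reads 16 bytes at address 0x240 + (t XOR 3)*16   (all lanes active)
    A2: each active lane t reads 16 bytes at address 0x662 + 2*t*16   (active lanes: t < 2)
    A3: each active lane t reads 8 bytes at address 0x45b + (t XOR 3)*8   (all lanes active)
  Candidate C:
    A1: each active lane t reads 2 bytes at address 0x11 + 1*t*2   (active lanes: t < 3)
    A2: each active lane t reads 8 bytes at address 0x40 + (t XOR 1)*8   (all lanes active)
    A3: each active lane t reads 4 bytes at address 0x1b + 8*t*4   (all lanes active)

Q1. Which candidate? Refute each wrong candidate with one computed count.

B: A1 gives 2 transactions, not 1
C: A2 gives 1 transaction, not 2
A: all counts match (1,2,2)

Answer: A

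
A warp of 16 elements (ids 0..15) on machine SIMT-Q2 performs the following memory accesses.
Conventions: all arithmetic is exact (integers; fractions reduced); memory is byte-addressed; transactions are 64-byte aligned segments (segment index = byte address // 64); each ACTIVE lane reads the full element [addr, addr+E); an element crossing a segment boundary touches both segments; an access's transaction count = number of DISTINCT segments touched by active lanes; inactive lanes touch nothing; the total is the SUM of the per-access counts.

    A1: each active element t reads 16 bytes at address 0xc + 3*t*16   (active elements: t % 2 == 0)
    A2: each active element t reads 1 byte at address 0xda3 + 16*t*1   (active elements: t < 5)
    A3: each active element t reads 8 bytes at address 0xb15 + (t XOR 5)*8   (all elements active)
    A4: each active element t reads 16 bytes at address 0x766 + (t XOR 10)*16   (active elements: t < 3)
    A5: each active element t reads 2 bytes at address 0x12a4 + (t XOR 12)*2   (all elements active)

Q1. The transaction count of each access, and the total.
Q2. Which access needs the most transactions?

A1: 8 transactions
A2: 2 transactions
A3: 3 transactions
A4: 2 transactions
A5: 2 transactions

Answer: 8,2,3,2,2; total 17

Answer: A1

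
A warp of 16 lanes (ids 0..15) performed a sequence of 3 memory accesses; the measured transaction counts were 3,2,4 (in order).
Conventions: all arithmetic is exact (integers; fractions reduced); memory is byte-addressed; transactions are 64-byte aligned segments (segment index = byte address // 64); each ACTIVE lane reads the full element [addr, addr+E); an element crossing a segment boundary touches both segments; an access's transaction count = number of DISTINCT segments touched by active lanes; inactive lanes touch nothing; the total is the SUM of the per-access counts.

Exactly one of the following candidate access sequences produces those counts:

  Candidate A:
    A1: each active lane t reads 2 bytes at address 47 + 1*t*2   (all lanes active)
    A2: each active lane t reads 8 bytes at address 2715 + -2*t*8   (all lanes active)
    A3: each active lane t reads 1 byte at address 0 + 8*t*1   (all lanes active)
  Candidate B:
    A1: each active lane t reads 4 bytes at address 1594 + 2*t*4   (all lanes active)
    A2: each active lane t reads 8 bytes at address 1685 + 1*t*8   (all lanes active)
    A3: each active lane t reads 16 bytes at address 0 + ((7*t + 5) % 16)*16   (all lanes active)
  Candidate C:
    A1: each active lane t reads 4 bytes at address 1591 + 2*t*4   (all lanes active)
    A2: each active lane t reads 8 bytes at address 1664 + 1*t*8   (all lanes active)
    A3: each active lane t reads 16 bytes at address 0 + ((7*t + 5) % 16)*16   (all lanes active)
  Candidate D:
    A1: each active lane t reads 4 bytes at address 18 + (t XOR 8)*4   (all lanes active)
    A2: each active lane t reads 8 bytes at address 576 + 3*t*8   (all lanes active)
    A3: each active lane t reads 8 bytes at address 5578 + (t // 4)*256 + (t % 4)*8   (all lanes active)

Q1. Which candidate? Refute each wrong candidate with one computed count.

A: A1 gives 2 transactions, not 3
B: A2 gives 3 transactions, not 2
D: A1 gives 2 transactions, not 3
C: all counts match (3,2,4)

Answer: C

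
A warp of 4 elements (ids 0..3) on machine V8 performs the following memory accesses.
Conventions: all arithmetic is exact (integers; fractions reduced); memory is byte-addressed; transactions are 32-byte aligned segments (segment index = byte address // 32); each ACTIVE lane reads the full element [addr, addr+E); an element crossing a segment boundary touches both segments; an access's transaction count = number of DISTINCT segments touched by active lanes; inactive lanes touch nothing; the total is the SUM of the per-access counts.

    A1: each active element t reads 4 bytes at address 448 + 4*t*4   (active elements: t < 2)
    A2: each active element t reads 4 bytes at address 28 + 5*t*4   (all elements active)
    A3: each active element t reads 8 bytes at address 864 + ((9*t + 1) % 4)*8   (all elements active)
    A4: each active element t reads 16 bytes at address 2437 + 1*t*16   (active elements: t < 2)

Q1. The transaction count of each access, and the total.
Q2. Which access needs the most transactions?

A1: 1 transaction
A2: 3 transactions
A3: 1 transaction
A4: 2 transactions

Answer: 1,3,1,2; total 7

Answer: A2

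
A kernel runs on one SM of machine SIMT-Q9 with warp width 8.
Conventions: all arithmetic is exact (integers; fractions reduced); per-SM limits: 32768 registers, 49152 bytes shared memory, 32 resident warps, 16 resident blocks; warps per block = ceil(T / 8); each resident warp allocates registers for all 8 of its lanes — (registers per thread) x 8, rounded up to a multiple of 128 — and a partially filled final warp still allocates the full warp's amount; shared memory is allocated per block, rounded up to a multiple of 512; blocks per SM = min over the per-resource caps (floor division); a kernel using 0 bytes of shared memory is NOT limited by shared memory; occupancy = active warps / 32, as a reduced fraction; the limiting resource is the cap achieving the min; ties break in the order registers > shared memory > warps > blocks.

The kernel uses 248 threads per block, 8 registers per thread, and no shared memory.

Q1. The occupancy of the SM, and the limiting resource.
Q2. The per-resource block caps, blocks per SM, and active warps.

Answer: occupancy 31/32, limited by warps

registers: 8 blocks
shared memory: no limit (kernel uses none)
warps: 1 block
blocks: 16 blocks

Answer: 1 block, 31 active warps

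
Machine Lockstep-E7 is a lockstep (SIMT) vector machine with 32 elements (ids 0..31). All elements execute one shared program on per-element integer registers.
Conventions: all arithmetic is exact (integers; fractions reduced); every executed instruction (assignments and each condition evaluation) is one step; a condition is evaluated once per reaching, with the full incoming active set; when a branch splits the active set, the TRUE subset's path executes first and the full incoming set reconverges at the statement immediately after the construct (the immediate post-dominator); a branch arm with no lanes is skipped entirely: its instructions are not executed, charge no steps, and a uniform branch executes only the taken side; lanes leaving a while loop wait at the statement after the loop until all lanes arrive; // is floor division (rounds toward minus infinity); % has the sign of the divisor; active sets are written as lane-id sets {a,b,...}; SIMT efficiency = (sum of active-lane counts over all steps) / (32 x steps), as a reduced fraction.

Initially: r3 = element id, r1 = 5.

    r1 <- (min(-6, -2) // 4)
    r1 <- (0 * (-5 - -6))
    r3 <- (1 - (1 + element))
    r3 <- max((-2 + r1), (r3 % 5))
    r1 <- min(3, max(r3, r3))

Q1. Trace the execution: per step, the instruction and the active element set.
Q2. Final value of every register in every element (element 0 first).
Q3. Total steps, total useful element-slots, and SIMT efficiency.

step 0: r1 <- (min(-6, -2) // 4)     {0,1,2,3,4,5,6,7,8,9,10,11,12,13,14,15,16,17,18,19,20,21,22,23,24,25,26,27,28,29,30,31}
step 1: r1 <- (0 * (-5 - -6))        {0,1,2,3,4,5,6,7,8,9,10,11,12,13,14,15,16,17,18,19,20,21,22,23,24,25,26,27,28,29,30,31}
step 2: r3 <- (1 - (1 + element))    {0,1,2,3,4,5,6,7,8,9,10,11,12,13,14,15,16,17,18,19,20,21,22,23,24,25,26,27,28,29,30,31}
step 3: r3 <- max((-2 + r1), (r3 % 5)) {0,1,2,3,4,5,6,7,8,9,10,11,12,13,14,15,16,17,18,19,20,21,22,23,24,25,26,27,28,29,30,31}
step 4: r1 <- min(3, max(r3, r3))    {0,1,2,3,4,5,6,7,8,9,10,11,12,13,14,15,16,17,18,19,20,21,22,23,24,25,26,27,28,29,30,31}

Answer: 5 steps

r3: 0,4,3,2,1,0,4,3,2,1,0,4,3,2,1,0,4,3,2,1,0,4,3,2,1,0,4,3,2,1,0,4
r1: 0,3,3,2,1,0,3,3,2,1,0,3,3,2,1,0,3,3,2,1,0,3,3,2,1,0,3,3,2,1,0,3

steps = 5; useful = 160; efficiency = 160/160 = 1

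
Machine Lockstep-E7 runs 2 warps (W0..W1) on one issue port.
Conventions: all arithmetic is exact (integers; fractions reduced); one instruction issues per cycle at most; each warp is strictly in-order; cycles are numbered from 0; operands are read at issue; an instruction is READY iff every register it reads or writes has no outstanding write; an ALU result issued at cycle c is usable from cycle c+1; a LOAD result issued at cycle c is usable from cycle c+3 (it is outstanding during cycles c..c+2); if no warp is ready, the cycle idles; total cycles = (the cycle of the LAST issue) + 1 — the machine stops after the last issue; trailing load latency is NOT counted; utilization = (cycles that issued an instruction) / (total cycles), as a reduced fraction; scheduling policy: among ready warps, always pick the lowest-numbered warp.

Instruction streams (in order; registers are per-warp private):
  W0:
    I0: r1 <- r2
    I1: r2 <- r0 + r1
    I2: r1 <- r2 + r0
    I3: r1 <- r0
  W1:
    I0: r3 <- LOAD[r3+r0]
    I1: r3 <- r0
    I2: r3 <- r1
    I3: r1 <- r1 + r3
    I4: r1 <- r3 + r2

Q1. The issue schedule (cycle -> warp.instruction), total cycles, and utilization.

cycle 0: W0.I0
cycle 1: W0.I1
cycle 2: W0.I2
cycle 3: W0.I3
cycle 4: W1.I0
cycle 5: idle
cycle 6: idle
cycle 7: W1.I1
cycle 8: W1.I2
cycle 9: W1.I3
cycle 10: W1.I4

Answer: 11 cycles, utilization 9/11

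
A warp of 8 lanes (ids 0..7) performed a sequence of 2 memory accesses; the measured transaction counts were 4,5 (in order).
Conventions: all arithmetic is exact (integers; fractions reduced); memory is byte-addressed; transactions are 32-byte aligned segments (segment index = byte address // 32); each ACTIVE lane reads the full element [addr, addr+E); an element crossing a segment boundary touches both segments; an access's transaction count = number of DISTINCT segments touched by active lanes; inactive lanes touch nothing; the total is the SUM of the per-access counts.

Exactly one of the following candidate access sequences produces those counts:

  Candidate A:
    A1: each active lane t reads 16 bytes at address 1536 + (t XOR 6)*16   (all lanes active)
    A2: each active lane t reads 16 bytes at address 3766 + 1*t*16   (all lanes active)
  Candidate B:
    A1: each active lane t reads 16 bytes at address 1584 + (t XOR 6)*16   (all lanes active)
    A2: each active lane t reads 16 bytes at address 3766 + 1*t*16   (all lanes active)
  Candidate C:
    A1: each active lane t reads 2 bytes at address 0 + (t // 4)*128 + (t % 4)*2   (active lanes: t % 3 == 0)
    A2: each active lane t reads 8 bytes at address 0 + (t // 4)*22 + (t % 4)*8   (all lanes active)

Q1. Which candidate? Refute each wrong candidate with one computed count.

B: A1 gives 5 transactions, not 4
C: A1 gives 2 transactions, not 4
A: all counts match (4,5)

Answer: A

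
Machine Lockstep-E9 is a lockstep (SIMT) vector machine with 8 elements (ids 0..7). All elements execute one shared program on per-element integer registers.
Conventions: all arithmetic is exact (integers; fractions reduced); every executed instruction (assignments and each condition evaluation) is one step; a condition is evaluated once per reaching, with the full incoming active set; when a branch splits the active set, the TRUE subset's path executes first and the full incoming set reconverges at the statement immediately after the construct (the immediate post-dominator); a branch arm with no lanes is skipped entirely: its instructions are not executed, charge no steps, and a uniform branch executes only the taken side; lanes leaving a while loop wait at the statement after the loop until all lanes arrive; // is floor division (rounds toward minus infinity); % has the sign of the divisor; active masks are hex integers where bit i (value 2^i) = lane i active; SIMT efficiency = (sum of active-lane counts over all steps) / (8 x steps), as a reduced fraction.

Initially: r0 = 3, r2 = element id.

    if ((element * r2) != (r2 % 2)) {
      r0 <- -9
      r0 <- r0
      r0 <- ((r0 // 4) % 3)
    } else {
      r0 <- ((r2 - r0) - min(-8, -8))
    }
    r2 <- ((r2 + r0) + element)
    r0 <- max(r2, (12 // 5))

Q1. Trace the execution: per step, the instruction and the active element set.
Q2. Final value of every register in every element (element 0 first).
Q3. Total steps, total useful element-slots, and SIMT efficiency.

step 0: eval ((element * r2) != (r2 % 2)) 0xff
step 1: r0 <- -9                     0xfc
step 2: r0 <- r0                     0xfc
step 3: r0 <- ((r0 // 4) % 3)        0xfc
step 4: r0 <- ((r2 - r0) - min(-8, -8)) 0x03
step 5: r2 <- ((r2 + r0) + element)  0xff
step 6: r0 <- max(r2, (12 // 5))     0xff

Answer: 7 steps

r0: 5,8,4,6,8,10,12,14
r2: 5,8,4,6,8,10,12,14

steps = 7; useful = 44; efficiency = 44/56 = 11/14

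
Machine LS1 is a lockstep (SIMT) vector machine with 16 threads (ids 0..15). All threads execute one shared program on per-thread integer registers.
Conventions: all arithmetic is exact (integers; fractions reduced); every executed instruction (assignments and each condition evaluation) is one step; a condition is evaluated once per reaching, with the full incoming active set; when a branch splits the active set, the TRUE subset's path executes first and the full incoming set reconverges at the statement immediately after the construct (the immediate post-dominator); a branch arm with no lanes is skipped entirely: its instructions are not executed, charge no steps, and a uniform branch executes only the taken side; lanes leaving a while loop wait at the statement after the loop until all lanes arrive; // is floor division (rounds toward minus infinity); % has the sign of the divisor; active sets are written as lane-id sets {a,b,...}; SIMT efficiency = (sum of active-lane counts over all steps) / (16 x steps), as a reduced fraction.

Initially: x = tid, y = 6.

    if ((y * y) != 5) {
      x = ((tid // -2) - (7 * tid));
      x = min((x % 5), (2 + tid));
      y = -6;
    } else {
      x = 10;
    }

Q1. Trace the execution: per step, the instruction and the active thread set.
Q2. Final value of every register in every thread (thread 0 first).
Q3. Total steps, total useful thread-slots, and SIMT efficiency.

step 0: eval ((y * y) != 5)          {0,1,2,3,4,5,6,7,8,9,10,11,12,13,14,15}
step 1: x <- ((tid // -2) - (7 * tid)) {0,1,2,3,4,5,6,7,8,9,10,11,12,13,14,15}
step 2: x <- min((x % 5), (2 + tid)) {0,1,2,3,4,5,6,7,8,9,10,11,12,13,14,15}
step 3: y <- -6                      {0,1,2,3,4,5,6,7,8,9,10,11,12,13,14,15}

Answer: 4 steps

x: 0,2,0,2,0,2,0,2,0,2,0,2,0,2,0,2
y: -6,-6,-6,-6,-6,-6,-6,-6,-6,-6,-6,-6,-6,-6,-6,-6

steps = 4; useful = 64; efficiency = 64/64 = 1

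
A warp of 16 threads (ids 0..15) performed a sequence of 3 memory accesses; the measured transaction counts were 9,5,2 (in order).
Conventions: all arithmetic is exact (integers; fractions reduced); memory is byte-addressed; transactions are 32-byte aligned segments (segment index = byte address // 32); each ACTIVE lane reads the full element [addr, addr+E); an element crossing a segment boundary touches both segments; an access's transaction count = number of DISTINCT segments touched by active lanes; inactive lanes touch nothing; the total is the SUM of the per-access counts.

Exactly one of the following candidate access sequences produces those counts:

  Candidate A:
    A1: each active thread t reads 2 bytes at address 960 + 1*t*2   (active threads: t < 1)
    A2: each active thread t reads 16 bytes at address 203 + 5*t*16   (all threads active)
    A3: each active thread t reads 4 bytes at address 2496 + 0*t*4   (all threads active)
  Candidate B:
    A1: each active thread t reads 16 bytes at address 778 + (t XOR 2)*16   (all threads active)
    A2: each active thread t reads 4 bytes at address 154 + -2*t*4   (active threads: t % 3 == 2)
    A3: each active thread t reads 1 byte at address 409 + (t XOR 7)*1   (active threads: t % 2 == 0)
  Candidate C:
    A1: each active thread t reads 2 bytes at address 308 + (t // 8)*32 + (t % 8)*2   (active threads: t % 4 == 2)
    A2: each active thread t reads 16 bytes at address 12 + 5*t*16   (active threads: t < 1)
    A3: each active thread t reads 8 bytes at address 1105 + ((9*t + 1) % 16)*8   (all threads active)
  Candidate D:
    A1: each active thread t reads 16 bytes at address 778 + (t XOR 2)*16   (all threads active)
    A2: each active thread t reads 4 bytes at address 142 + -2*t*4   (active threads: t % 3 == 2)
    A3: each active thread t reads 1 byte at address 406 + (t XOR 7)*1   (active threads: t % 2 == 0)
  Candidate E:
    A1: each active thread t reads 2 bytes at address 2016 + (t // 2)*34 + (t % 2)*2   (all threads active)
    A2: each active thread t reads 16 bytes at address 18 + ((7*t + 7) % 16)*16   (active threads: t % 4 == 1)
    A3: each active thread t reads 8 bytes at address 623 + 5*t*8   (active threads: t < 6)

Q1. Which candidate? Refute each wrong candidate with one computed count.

A: A1 gives 1 transaction, not 9
B: A2 gives 4 transactions, not 5
C: A1 gives 3 transactions, not 9
E: A1 gives 8 transactions, not 9
D: all counts match (9,5,2)

Answer: D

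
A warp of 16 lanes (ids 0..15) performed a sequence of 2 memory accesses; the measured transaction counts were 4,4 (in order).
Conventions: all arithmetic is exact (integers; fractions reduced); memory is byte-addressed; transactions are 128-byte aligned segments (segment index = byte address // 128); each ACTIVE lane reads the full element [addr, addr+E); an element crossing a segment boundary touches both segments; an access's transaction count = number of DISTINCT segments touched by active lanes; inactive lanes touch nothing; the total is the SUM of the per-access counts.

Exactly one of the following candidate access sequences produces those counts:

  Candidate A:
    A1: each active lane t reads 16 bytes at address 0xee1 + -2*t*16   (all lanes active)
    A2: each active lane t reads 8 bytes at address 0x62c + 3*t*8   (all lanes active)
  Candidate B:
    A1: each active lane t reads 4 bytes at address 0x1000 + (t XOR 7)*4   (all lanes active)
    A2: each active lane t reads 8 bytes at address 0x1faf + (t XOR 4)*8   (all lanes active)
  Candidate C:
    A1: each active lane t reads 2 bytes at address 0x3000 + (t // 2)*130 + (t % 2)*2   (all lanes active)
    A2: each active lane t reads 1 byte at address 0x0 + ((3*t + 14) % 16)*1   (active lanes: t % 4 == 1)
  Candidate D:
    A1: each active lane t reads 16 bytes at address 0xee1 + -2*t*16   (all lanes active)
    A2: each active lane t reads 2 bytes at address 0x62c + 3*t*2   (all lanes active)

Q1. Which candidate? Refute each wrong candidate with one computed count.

B: A1 gives 1 transaction, not 4
C: A1 gives 8 transactions, not 4
D: A2 gives 2 transactions, not 4
A: all counts match (4,4)

Answer: A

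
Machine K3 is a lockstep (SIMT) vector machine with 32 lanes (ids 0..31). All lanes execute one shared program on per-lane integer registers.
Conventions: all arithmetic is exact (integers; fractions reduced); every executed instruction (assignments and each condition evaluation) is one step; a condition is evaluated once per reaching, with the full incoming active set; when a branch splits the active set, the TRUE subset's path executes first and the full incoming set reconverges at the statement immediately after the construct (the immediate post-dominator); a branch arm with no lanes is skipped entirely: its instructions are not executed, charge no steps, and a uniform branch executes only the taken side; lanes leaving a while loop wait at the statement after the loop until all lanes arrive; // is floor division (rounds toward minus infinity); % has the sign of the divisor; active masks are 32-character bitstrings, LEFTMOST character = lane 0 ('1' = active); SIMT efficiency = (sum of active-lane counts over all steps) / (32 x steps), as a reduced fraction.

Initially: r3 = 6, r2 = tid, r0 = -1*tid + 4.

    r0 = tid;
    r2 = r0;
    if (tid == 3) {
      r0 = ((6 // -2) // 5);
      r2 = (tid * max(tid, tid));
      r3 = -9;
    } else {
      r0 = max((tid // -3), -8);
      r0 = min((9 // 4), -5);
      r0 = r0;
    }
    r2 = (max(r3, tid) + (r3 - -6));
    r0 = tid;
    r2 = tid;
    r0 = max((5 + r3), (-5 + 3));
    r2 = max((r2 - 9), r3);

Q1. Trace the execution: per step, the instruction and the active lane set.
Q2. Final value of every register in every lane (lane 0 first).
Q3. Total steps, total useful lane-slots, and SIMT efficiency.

step 0: r0 <- tid                    11111111111111111111111111111111
step 1: r2 <- r0                     11111111111111111111111111111111
step 2: eval (tid == 3)              11111111111111111111111111111111
step 3: r0 <- ((6 // -2) // 5)       00010000000000000000000000000000
step 4: r2 <- (tid * max(tid, tid))  00010000000000000000000000000000
step 5: r3 <- -9                     00010000000000000000000000000000
step 6: r0 <- max((tid // -3), -8)   11101111111111111111111111111111
step 7: r0 <- min((9 // 4), -5)      11101111111111111111111111111111
step 8: r0 <- r0                     11101111111111111111111111111111
step 9: r2 <- (max(r3, tid) + (r3 - -6)) 11111111111111111111111111111111
step 10: r0 <- tid                    11111111111111111111111111111111
step 11: r2 <- tid                    11111111111111111111111111111111
step 12: r0 <- max((5 + r3), (-5 + 3)) 11111111111111111111111111111111
step 13: r2 <- max((r2 - 9), r3)      11111111111111111111111111111111

Answer: 14 steps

r3: 6,6,6,-9,6,6,6,6,6,6,6,6,6,6,6,6,6,6,6,6,6,6,6,6,6,6,6,6,6,6,6,6
r2: 6,6,6,-6,6,6,6,6,6,6,6,6,6,6,6,6,7,8,9,10,11,12,13,14,15,16,17,18,19,20,21,22
r0: 11,11,11,-2,11,11,11,11,11,11,11,11,11,11,11,11,11,11,11,11,11,11,11,11,11,11,11,11,11,11,11,11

steps = 14; useful = 352; efficiency = 352/448 = 11/14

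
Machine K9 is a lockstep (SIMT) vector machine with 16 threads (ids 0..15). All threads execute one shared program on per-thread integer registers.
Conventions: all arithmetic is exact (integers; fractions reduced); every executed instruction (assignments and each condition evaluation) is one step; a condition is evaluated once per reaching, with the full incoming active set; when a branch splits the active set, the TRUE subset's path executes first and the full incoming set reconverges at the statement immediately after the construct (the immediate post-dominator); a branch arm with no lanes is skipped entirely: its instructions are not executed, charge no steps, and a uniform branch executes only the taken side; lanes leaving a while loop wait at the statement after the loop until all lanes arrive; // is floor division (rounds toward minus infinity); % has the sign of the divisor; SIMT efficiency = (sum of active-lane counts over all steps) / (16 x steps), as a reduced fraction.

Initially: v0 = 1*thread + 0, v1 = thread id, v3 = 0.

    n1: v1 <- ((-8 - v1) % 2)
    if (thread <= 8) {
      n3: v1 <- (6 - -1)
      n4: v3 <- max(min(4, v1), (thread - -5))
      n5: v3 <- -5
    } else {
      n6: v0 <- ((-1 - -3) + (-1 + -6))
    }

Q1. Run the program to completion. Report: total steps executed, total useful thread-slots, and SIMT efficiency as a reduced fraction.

Answer: 6 steps, 66 useful, 11/16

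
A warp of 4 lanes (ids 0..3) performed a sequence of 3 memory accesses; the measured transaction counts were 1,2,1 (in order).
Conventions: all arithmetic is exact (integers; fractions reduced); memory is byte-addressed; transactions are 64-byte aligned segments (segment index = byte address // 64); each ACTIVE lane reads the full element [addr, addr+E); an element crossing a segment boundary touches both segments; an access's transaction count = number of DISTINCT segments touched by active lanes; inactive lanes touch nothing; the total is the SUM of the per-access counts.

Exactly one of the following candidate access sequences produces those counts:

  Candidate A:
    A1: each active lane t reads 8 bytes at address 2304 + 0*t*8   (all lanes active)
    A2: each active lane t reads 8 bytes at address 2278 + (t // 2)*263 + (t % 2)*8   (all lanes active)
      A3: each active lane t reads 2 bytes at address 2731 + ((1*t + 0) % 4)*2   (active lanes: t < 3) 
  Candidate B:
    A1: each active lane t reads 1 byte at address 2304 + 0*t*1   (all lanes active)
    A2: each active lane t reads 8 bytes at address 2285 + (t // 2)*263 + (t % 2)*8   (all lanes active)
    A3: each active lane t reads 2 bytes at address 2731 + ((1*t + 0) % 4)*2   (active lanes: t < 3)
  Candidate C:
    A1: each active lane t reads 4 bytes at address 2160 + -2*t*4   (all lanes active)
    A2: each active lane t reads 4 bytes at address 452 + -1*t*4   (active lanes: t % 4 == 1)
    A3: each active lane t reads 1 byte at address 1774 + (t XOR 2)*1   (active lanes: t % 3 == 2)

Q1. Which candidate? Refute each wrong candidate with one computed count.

B: A2 gives 3 transactions, not 2
C: A2 gives 1 transaction, not 2
A: all counts match (1,2,1)

Answer: A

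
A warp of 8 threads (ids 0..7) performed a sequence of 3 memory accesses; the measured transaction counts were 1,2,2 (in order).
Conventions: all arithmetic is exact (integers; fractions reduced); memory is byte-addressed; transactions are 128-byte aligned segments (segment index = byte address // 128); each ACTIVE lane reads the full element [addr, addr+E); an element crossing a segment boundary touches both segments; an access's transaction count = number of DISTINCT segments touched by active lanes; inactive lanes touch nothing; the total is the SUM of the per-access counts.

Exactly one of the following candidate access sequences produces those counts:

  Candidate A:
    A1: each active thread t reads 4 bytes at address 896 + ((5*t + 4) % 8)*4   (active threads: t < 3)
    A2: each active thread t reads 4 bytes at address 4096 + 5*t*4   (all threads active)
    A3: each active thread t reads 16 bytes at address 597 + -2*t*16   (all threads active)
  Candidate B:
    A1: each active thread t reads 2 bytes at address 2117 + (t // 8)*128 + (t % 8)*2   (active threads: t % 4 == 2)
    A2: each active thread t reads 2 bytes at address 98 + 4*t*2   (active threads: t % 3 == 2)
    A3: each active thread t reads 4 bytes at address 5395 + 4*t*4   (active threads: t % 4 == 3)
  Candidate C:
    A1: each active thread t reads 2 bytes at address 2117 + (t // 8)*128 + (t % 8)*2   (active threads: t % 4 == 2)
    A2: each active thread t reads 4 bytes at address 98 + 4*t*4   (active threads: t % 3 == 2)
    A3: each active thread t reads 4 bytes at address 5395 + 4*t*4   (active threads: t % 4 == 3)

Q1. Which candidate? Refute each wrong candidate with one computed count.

A: A3 gives 3 transactions, not 2
C: A2 gives 1 transaction, not 2
B: all counts match (1,2,2)

Answer: B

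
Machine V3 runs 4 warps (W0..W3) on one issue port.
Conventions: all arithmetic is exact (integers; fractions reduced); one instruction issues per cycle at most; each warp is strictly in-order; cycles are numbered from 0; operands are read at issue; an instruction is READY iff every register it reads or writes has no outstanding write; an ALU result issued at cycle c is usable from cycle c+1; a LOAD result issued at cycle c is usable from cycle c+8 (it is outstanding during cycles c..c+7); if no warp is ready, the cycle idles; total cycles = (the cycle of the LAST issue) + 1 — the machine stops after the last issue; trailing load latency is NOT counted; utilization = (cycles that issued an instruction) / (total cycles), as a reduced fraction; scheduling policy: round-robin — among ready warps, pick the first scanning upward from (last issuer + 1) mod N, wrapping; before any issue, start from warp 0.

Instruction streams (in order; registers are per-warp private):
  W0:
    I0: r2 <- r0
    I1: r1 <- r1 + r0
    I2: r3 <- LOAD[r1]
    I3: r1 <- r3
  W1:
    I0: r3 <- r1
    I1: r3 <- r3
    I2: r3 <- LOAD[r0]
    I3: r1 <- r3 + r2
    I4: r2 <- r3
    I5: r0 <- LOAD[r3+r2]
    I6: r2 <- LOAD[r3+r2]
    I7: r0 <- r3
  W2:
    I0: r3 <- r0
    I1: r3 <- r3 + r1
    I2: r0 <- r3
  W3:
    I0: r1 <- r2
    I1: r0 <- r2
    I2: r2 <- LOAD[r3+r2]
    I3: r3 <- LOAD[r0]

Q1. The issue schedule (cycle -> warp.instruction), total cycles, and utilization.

cycle 0: W0.I0
cycle 1: W1.I0
cycle 2: W2.I0
cycle 3: W3.I0
cycle 4: W0.I1
cycle 5: W1.I1
cycle 6: W2.I1
cycle 7: W3.I1
cycle 8: W0.I2
cycle 9: W1.I2
cycle 10: W2.I2
cycle 11: W3.I2
cycle 12: W3.I3
cycle 13: idle
cycle 14: idle
cycle 15: idle
cycle 16: W0.I3
cycle 17: W1.I3
cycle 18: W1.I4
cycle 19: W1.I5
cycle 20: W1.I6
cycle 21: idle
cycle 22: idle
cycle 23: idle
cycle 24: idle
cycle 25: idle
cycle 26: idle
cycle 27: W1.I7

Answer: 28 cycles, utilization 19/28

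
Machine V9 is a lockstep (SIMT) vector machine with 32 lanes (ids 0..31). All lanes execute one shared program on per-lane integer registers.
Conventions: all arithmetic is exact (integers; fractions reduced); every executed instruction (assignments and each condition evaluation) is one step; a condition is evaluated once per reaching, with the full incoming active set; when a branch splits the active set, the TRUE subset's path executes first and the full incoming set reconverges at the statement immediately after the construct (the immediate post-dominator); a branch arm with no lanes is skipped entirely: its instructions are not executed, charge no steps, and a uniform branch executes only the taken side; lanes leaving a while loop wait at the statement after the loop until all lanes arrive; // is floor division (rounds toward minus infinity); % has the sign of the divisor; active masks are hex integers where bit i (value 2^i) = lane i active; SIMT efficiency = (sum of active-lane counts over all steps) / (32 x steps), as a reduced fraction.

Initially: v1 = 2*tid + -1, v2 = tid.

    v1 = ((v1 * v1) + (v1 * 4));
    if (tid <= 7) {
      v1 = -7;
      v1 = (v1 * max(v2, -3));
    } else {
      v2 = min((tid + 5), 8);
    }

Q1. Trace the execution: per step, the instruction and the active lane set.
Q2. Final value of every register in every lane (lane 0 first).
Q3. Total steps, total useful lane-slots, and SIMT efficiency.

step 0: v1 <- ((v1 * v1) + (v1 * 4)) 0xffffffff
step 1: eval (tid <= 7)              0xffffffff
step 2: v1 <- -7                     0x000000ff
step 3: v1 <- (v1 * max(v2, -3))     0x000000ff
step 4: v2 <- min((tid + 5), 8)      0xffffff00

Answer: 5 steps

v1: 0,-7,-14,-21,-28,-35,-42,-49,285,357,437,525,621,725,837,957,1085,1221,1365,1517,1677,1845,2021,2205,2397,2597,2805,3021,3245,3477,3717,3965
v2: 0,1,2,3,4,5,6,7,8,8,8,8,8,8,8,8,8,8,8,8,8,8,8,8,8,8,8,8,8,8,8,8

steps = 5; useful = 104; efficiency = 104/160 = 13/20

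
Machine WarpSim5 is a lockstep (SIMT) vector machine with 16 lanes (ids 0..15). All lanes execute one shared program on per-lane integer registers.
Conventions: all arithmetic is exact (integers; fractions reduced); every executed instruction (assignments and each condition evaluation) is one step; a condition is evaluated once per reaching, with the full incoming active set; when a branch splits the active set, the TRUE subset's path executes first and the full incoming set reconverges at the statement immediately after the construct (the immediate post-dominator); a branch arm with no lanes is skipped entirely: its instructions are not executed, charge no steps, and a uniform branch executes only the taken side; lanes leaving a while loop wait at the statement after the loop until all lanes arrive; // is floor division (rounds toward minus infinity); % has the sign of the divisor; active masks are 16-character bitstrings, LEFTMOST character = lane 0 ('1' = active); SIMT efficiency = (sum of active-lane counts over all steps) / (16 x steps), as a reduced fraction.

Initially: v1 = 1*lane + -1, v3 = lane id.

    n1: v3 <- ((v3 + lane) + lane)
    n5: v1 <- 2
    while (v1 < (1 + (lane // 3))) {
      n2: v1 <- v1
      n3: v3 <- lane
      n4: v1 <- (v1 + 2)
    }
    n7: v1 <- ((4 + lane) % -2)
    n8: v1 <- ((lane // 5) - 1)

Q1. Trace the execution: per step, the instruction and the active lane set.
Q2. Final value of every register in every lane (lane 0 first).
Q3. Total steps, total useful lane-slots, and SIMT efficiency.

step 0: v3 <- ((v3 + lane) + lane)   1111111111111111
step 1: v1 <- 2                      1111111111111111
step 2: eval (v1 < (1 + (lane // 3))) 1111111111111111
step 3: v1 <- v1                     0000001111111111
step 4: v3 <- lane                   0000001111111111
step 5: v1 <- (v1 + 2)               0000001111111111
step 6: eval (v1 < (1 + (lane // 3))) 0000001111111111
step 7: v1 <- v1                     0000000000001111
step 8: v3 <- lane                   0000000000001111
step 9: v1 <- (v1 + 2)               0000000000001111
step 10: eval (v1 < (1 + (lane // 3))) 0000000000001111
step 11: v1 <- ((4 + lane) % -2)      1111111111111111
step 12: v1 <- ((lane // 5) - 1)      1111111111111111

Answer: 13 steps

v1: -1,-1,-1,-1,-1,0,0,0,0,0,1,1,1,1,1,2
v3: 0,3,6,9,12,15,6,7,8,9,10,11,12,13,14,15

steps = 13; useful = 136; efficiency = 136/208 = 17/26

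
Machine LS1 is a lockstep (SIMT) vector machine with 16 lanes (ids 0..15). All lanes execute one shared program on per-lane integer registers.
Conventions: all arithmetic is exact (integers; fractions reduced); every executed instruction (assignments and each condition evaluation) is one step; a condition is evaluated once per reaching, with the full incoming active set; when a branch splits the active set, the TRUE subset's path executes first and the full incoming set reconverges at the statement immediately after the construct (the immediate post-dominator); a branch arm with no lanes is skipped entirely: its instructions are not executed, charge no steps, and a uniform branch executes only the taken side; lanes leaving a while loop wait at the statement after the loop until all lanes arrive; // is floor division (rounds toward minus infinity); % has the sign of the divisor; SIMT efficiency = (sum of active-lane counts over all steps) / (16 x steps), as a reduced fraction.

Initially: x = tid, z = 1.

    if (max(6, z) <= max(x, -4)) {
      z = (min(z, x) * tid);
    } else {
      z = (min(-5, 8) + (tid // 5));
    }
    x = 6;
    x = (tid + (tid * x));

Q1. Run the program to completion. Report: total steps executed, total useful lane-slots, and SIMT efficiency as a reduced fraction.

Answer: 5 steps, 64 useful, 4/5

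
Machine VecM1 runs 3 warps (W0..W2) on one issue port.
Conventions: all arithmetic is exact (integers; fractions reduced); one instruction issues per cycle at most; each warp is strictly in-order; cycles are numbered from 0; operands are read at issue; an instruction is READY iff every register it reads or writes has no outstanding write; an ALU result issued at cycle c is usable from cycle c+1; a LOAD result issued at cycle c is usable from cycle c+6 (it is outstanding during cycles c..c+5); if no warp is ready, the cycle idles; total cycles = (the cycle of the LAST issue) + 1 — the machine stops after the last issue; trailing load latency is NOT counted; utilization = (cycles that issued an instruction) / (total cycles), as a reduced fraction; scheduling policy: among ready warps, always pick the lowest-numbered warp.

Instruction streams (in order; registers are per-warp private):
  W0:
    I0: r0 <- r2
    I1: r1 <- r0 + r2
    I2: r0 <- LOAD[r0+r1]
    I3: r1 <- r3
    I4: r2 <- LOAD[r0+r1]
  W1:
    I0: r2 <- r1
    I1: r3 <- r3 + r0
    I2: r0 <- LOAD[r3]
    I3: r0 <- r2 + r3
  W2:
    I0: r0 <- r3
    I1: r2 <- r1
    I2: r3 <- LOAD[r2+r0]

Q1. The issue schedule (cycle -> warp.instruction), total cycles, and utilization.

cycle 0: W0.I0
cycle 1: W0.I1
cycle 2: W0.I2
cycle 3: W0.I3
cycle 4: W1.I0
cycle 5: W1.I1
cycle 6: W1.I2
cycle 7: W2.I0
cycle 8: W0.I4
cycle 9: W2.I1
cycle 10: W2.I2
cycle 11: idle
cycle 12: W1.I3

Answer: 13 cycles, utilization 12/13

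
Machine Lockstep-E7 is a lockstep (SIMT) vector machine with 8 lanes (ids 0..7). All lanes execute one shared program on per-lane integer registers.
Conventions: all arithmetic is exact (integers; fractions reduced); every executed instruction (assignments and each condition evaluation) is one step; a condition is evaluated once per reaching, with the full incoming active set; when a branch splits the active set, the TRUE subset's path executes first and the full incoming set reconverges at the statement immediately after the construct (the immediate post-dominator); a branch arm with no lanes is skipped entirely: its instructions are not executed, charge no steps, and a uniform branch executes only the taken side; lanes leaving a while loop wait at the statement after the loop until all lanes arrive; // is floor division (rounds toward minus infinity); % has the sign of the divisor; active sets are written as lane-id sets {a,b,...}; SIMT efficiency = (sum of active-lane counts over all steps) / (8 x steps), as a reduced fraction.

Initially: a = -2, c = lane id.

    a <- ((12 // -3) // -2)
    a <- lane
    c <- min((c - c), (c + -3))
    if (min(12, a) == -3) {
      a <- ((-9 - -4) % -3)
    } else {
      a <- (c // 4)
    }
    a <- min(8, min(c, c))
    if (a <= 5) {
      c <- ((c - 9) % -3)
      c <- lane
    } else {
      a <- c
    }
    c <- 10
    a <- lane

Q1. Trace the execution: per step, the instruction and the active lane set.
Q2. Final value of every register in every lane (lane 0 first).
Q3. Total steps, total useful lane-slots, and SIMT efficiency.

step 0: a <- ((12 // -3) // -2)      {0,1,2,3,4,5,6,7}
step 1: a <- lane                    {0,1,2,3,4,5,6,7}
step 2: c <- min((c - c), (c + -3))  {0,1,2,3,4,5,6,7}
step 3: eval (min(12, a) == -3)      {0,1,2,3,4,5,6,7}
step 4: a <- (c // 4)                {0,1,2,3,4,5,6,7}
step 5: a <- min(8, min(c, c))       {0,1,2,3,4,5,6,7}
step 6: eval (a <= 5)                {0,1,2,3,4,5,6,7}
step 7: c <- ((c - 9) % -3)          {0,1,2,3,4,5,6,7}
step 8: c <- lane                    {0,1,2,3,4,5,6,7}
step 9: c <- 10                      {0,1,2,3,4,5,6,7}
step 10: a <- lane                    {0,1,2,3,4,5,6,7}

Answer: 11 steps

a: 0,1,2,3,4,5,6,7
c: 10,10,10,10,10,10,10,10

steps = 11; useful = 88; efficiency = 88/88 = 1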